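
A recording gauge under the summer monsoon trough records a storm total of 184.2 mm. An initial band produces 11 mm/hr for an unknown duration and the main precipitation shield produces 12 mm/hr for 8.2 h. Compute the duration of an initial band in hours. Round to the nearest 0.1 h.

Known phases: 12 × 8.2 = 98.4 mm.
Remaining depth = 184.2 − 98.4 = 85.8 mm.
Duration = 85.8 / 11 = 7.8 h.

duration ≈ 7.8 h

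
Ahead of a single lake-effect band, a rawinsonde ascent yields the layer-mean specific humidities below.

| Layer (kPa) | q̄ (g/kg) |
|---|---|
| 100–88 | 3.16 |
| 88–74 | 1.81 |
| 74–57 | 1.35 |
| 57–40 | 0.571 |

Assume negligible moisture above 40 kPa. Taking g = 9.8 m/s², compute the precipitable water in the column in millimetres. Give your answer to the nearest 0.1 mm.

PW ≈ 9.8 mm

Precipitable water is the column-integrated vapour mass per unit area: PW = (1/g) Σ q̄ Δp, with q in kg/kg and Δp in Pa (1 kg/m² of water = 1 mm).
Layer 100–88 kPa: Δp = 120 hPa = 12000 Pa, q̄ = 0.00316 kg/kg → 0.00316 × 12000 / 9.8 = 3.87 mm
Layer 88–74 kPa: Δp = 140 hPa = 14000 Pa, q̄ = 0.00181 kg/kg → 0.00181 × 14000 / 9.8 = 2.59 mm
Layer 74–57 kPa: Δp = 170 hPa = 17000 Pa, q̄ = 0.00135 kg/kg → 0.00135 × 17000 / 9.8 = 2.34 mm
Layer 57–40 kPa: Δp = 170 hPa = 17000 Pa, q̄ = 0.000571 kg/kg → 0.000571 × 17000 / 9.8 = 0.99 mm
PW = 3.87 + 2.59 + 2.34 + 0.99 = 9.79 ≈ 9.8 mm.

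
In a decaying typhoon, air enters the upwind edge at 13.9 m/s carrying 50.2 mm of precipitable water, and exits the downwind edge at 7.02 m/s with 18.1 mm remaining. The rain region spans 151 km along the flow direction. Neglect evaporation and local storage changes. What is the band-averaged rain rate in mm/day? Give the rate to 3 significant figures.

R ≈ 327 mm/day

Column moisture flux per unit crosswind length is F = V × PW.
Inflow: F_in = 13.9 × 50.2 = 697.78 mm·m/s
Outflow: F_out = 7.02 × 18.1 = 127.062 mm·m/s
Steady-state rate R = (F_in − F_out)/L = (697.78 − 127.062) / 151000 m = 3.780e-03 mm/s.
R = 3.780e-03 × 3600 × 24 = 327 mm/day.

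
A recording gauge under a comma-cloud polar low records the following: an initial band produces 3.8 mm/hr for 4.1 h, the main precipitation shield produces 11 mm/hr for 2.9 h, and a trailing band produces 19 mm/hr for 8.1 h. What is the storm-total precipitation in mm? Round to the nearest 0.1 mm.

total ≈ 201.4 mm

Total = Σ Rᵢ Δtᵢ = 3.8 × 4.1 + 11 × 2.9 + 19 × 8.1
      = 15.58 + 31.9 + 153.9 = 201.4 mm.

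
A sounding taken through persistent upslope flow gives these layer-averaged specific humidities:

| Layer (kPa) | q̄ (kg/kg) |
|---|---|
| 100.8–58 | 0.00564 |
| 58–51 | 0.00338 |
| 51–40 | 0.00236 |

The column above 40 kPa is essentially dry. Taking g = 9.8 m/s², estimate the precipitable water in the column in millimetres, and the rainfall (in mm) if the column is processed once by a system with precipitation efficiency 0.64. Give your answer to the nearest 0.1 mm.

Precipitable water is the column-integrated vapour mass per unit area: PW = (1/g) Σ q̄ Δp, with q in kg/kg and Δp in Pa (1 kg/m² of water = 1 mm).
Layer 100.8–58 kPa: Δp = 428 hPa = 42800 Pa, q̄ = 0.00564 kg/kg → 0.00564 × 42800 / 9.8 = 24.63 mm
Layer 58–51 kPa: Δp = 70 hPa = 7000 Pa, q̄ = 0.00338 kg/kg → 0.00338 × 7000 / 9.8 = 2.41 mm
Layer 51–40 kPa: Δp = 110 hPa = 11000 Pa, q̄ = 0.00236 kg/kg → 0.00236 × 11000 / 9.8 = 2.65 mm
PW = 24.63 + 2.41 + 2.65 = 29.69 ≈ 29.7 mm.
Rainfall = ε × PW = 0.64 × 29.7 = 19.0 mm.

PW ≈ 29.7 mm; rainfall ≈ 19.0 mm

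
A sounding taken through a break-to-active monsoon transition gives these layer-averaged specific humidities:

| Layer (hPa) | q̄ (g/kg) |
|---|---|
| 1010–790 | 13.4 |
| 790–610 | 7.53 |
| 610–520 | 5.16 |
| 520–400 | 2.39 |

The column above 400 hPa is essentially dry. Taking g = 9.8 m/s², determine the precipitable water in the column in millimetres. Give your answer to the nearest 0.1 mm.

PW ≈ 51.6 mm

Precipitable water is the column-integrated vapour mass per unit area: PW = (1/g) Σ q̄ Δp, with q in kg/kg and Δp in Pa (1 kg/m² of water = 1 mm).
Layer 1010–790 hPa: Δp = 220 hPa = 22000 Pa, q̄ = 0.0134 kg/kg → 0.0134 × 22000 / 9.8 = 30.08 mm
Layer 790–610 hPa: Δp = 180 hPa = 18000 Pa, q̄ = 0.00753 kg/kg → 0.00753 × 18000 / 9.8 = 13.83 mm
Layer 610–520 hPa: Δp = 90 hPa = 9000 Pa, q̄ = 0.00516 kg/kg → 0.00516 × 9000 / 9.8 = 4.74 mm
Layer 520–400 hPa: Δp = 120 hPa = 12000 Pa, q̄ = 0.00239 kg/kg → 0.00239 × 12000 / 9.8 = 2.93 mm
PW = 30.08 + 13.83 + 4.74 + 2.93 = 51.58 ≈ 51.6 mm.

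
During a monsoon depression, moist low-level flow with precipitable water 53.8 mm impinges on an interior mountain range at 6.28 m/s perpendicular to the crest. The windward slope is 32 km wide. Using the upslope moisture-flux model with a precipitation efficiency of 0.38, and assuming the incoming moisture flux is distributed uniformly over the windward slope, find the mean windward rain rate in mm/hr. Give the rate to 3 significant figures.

Incoming column moisture flux per unit ridge length: F = V × PW = 6.28 × 53.8 = 337.864 mm·m/s.
Spread over the 32 km slope with efficiency ε = 0.38: R = ε·F/W = 0.38 × 337.864 / 32000 m = 4.012e-03 mm/s.
R = 4.012e-03 × 3600 = 14.4 mm/hr.

R ≈ 14.4 mm/hr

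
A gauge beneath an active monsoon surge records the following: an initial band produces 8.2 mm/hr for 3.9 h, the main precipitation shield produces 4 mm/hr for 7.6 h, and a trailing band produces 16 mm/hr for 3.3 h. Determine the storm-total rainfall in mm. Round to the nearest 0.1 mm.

total ≈ 115.2 mm

Total = Σ Rᵢ Δtᵢ = 8.2 × 3.9 + 4 × 7.6 + 16 × 3.3
      = 31.98 + 30.4 + 52.8 = 115.2 mm.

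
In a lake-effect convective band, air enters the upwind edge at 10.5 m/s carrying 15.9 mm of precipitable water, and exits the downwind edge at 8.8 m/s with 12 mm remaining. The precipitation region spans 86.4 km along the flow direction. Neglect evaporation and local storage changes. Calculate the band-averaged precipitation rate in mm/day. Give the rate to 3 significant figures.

Column moisture flux per unit crosswind length is F = V × PW.
Inflow: F_in = 10.5 × 15.9 = 166.95 mm·m/s
Outflow: F_out = 8.8 × 12 = 105.6 mm·m/s
Steady-state rate R = (F_in − F_out)/L = (166.95 − 105.6) / 86400 m = 7.101e-04 mm/s.
R = 7.101e-04 × 3600 × 24 = 61.4 mm/day.

R ≈ 61.4 mm/day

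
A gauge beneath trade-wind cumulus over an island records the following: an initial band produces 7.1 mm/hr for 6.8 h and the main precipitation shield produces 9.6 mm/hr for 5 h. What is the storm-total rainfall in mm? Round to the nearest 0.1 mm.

Total = Σ Rᵢ Δtᵢ = 7.1 × 6.8 + 9.6 × 5
      = 48.28 + 48 = 96.3 mm.

total ≈ 96.3 mm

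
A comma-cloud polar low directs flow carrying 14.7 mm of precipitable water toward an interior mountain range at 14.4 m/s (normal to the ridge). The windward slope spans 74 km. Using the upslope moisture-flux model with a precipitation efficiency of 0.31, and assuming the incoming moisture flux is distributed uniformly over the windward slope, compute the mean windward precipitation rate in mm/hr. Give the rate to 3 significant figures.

Incoming column moisture flux per unit ridge length: F = V × PW = 14.4 × 14.7 = 211.68 mm·m/s.
Spread over the 74 km slope with efficiency ε = 0.31: R = ε·F/W = 0.31 × 211.68 / 74000 m = 8.868e-04 mm/s.
R = 8.868e-04 × 3600 = 3.19 mm/hr.

R ≈ 3.19 mm/hr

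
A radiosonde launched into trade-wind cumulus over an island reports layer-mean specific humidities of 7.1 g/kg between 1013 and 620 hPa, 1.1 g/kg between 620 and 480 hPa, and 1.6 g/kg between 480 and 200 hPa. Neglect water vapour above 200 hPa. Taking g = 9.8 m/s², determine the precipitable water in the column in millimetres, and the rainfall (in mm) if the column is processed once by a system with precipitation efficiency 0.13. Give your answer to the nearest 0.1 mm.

PW ≈ 34.6 mm; rainfall ≈ 4.5 mm

Precipitable water is the column-integrated vapour mass per unit area: PW = (1/g) Σ q̄ Δp, with q in kg/kg and Δp in Pa (1 kg/m² of water = 1 mm).
Layer 1013–620 hPa: Δp = 393 hPa = 39300 Pa, q̄ = 0.0071 kg/kg → 0.0071 × 39300 / 9.8 = 28.47 mm
Layer 620–480 hPa: Δp = 140 hPa = 14000 Pa, q̄ = 0.0011 kg/kg → 0.0011 × 14000 / 9.8 = 1.57 mm
Layer 480–200 hPa: Δp = 280 hPa = 28000 Pa, q̄ = 0.0016 kg/kg → 0.0016 × 28000 / 9.8 = 4.57 mm
PW = 28.47 + 1.57 + 4.57 = 34.61 ≈ 34.6 mm.
Rainfall = ε × PW = 0.13 × 34.6 = 4.5 mm.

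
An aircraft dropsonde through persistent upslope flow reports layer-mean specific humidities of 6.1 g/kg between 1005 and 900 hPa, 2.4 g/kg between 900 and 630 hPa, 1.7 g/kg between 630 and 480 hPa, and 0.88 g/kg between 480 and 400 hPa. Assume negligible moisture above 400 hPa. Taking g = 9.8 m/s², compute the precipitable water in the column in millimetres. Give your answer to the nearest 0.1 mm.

Precipitable water is the column-integrated vapour mass per unit area: PW = (1/g) Σ q̄ Δp, with q in kg/kg and Δp in Pa (1 kg/m² of water = 1 mm).
Layer 1005–900 hPa: Δp = 105 hPa = 10500 Pa, q̄ = 0.0061 kg/kg → 0.0061 × 10500 / 9.8 = 6.54 mm
Layer 900–630 hPa: Δp = 270 hPa = 27000 Pa, q̄ = 0.0024 kg/kg → 0.0024 × 27000 / 9.8 = 6.61 mm
Layer 630–480 hPa: Δp = 150 hPa = 15000 Pa, q̄ = 0.0017 kg/kg → 0.0017 × 15000 / 9.8 = 2.60 mm
Layer 480–400 hPa: Δp = 80 hPa = 8000 Pa, q̄ = 0.00088 kg/kg → 0.00088 × 8000 / 9.8 = 0.72 mm
PW = 6.54 + 6.61 + 2.60 + 0.72 = 16.47 ≈ 16.5 mm.

PW ≈ 16.5 mm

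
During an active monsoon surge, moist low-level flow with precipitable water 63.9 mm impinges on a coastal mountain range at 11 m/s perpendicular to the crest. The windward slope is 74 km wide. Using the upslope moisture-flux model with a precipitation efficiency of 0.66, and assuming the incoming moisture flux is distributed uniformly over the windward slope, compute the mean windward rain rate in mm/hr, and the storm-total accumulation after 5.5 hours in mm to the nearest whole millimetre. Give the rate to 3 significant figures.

R ≈ 22.6 mm/hr; total ≈ 124 mm

Incoming column moisture flux per unit ridge length: F = V × PW = 11 × 63.9 = 702.9 mm·m/s.
Spread over the 74 km slope with efficiency ε = 0.66: R = ε·F/W = 0.66 × 702.9 / 74000 m = 6.269e-03 mm/s.
R = 6.269e-03 × 3600 = 22.6 mm/hr.
Over 5.5 h: total = 22.6 × 5.5 = 124.3 ≈ 124 mm.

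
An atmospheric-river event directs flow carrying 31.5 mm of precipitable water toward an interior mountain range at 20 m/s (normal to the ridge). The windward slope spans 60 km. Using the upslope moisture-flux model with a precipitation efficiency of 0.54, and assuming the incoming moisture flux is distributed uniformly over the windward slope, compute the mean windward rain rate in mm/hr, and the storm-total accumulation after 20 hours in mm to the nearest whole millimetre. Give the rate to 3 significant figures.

Incoming column moisture flux per unit ridge length: F = V × PW = 20 × 31.5 = 630 mm·m/s.
Spread over the 60 km slope with efficiency ε = 0.54: R = ε·F/W = 0.54 × 630 / 60000 m = 5.670e-03 mm/s.
R = 5.670e-03 × 3600 = 20.4 mm/hr.
Over 20 h: total = 20.4 × 20 = 408 mm.

R ≈ 20.4 mm/hr; total ≈ 408 mm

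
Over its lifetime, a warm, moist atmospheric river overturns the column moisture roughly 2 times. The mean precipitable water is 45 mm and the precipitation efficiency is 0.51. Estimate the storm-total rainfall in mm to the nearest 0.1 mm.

Each cycle deposits ε × PW = 0.51 × 45 = 22.95 mm.
Over 2 cycles: 2 × 22.95 = 45.9 mm.

rainfall ≈ 45.9 mm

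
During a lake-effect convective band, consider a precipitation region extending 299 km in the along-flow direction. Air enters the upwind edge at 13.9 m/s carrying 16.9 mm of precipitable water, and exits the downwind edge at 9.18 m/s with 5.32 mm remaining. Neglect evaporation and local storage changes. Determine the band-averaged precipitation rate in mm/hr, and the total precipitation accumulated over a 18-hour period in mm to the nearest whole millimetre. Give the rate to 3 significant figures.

R ≈ 2.24 mm/hr; total ≈ 40 mm

Column moisture flux per unit crosswind length is F = V × PW.
Inflow: F_in = 13.9 × 16.9 = 234.91 mm·m/s
Outflow: F_out = 9.18 × 5.32 = 48.8376 mm·m/s
Steady-state rate R = (F_in − F_out)/L = (234.91 − 48.8376) / 299000 m = 6.223e-04 mm/s.
R = 6.223e-04 × 3600 = 2.24 mm/hr.
Over 18 h: total = 2.24 × 18 = 40.32 ≈ 40 mm.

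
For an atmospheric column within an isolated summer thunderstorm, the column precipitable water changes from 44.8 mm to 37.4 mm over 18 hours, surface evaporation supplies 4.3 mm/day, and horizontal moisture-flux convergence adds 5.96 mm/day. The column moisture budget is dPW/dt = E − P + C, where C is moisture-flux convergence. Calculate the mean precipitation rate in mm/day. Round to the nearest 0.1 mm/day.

P ≈ 20.1 mm/day

dPW/dt = (37.4 − 44.8) mm / (18/24 day) = -9.867 mm/day.
P = E + C − dPW/dt = 4.3 + (5.96) − (-9.867) = 20.1 mm/day.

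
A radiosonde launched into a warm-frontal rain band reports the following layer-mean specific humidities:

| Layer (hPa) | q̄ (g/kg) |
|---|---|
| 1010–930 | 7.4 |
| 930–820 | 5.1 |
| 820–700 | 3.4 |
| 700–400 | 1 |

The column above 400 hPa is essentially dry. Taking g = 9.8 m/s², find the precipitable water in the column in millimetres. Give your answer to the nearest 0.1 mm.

Precipitable water is the column-integrated vapour mass per unit area: PW = (1/g) Σ q̄ Δp, with q in kg/kg and Δp in Pa (1 kg/m² of water = 1 mm).
Layer 1010–930 hPa: Δp = 80 hPa = 8000 Pa, q̄ = 0.0074 kg/kg → 0.0074 × 8000 / 9.8 = 6.04 mm
Layer 930–820 hPa: Δp = 110 hPa = 11000 Pa, q̄ = 0.0051 kg/kg → 0.0051 × 11000 / 9.8 = 5.72 mm
Layer 820–700 hPa: Δp = 120 hPa = 12000 Pa, q̄ = 0.0034 kg/kg → 0.0034 × 12000 / 9.8 = 4.16 mm
Layer 700–400 hPa: Δp = 300 hPa = 30000 Pa, q̄ = 0.001 kg/kg → 0.001 × 30000 / 9.8 = 3.06 mm
PW = 6.04 + 5.72 + 4.16 + 3.06 = 18.98 ≈ 19.0 mm.

PW ≈ 19.0 mm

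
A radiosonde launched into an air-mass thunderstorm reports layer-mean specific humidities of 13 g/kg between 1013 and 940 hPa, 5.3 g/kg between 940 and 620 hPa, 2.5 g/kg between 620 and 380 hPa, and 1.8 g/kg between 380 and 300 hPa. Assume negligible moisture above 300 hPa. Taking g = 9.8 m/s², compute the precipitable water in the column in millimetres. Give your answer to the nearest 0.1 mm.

PW ≈ 34.6 mm

Precipitable water is the column-integrated vapour mass per unit area: PW = (1/g) Σ q̄ Δp, with q in kg/kg and Δp in Pa (1 kg/m² of water = 1 mm).
Layer 1013–940 hPa: Δp = 73 hPa = 7300 Pa, q̄ = 0.013 kg/kg → 0.013 × 7300 / 9.8 = 9.68 mm
Layer 940–620 hPa: Δp = 320 hPa = 32000 Pa, q̄ = 0.0053 kg/kg → 0.0053 × 32000 / 9.8 = 17.31 mm
Layer 620–380 hPa: Δp = 240 hPa = 24000 Pa, q̄ = 0.0025 kg/kg → 0.0025 × 24000 / 9.8 = 6.12 mm
Layer 380–300 hPa: Δp = 80 hPa = 8000 Pa, q̄ = 0.0018 kg/kg → 0.0018 × 8000 / 9.8 = 1.47 mm
PW = 9.68 + 17.31 + 6.12 + 1.47 = 34.58 ≈ 34.6 mm.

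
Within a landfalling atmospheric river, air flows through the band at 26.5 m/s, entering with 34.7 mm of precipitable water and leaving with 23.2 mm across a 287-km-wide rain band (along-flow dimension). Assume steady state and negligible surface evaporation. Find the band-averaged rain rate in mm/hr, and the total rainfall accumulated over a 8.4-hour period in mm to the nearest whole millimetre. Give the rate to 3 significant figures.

Column moisture flux per unit crosswind length is F = V × PW.
Inflow: F_in = 26.5 × 34.7 = 919.55 mm·m/s
Outflow: F_out = 26.5 × 23.2 = 614.8 mm·m/s
Steady-state rate R = (F_in − F_out)/L = (919.55 − 614.8) / 287000 m = 1.062e-03 mm/s.
R = 1.062e-03 × 3600 = 3.82 mm/hr.
Over 8.4 h: total = 3.82 × 8.4 = 32.088 ≈ 32 mm.

R ≈ 3.82 mm/hr; total ≈ 32 mm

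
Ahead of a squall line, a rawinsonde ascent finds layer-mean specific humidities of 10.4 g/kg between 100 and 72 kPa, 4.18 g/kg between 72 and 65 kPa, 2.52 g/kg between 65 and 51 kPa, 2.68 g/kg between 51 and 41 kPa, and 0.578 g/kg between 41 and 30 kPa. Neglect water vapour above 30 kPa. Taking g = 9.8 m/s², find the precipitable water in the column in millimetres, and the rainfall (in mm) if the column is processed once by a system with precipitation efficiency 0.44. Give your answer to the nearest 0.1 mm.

PW ≈ 39.7 mm; rainfall ≈ 17.5 mm

Precipitable water is the column-integrated vapour mass per unit area: PW = (1/g) Σ q̄ Δp, with q in kg/kg and Δp in Pa (1 kg/m² of water = 1 mm).
Layer 100–72 kPa: Δp = 280 hPa = 28000 Pa, q̄ = 0.0104 kg/kg → 0.0104 × 28000 / 9.8 = 29.71 mm
Layer 72–65 kPa: Δp = 70 hPa = 7000 Pa, q̄ = 0.00418 kg/kg → 0.00418 × 7000 / 9.8 = 2.99 mm
Layer 65–51 kPa: Δp = 140 hPa = 14000 Pa, q̄ = 0.00252 kg/kg → 0.00252 × 14000 / 9.8 = 3.60 mm
Layer 51–41 kPa: Δp = 100 hPa = 10000 Pa, q̄ = 0.00268 kg/kg → 0.00268 × 10000 / 9.8 = 2.73 mm
Layer 41–30 kPa: Δp = 110 hPa = 11000 Pa, q̄ = 0.000578 kg/kg → 0.000578 × 11000 / 9.8 = 0.65 mm
PW = 29.71 + 2.99 + 3.60 + 2.73 + 0.65 = 39.68 ≈ 39.7 mm.
Rainfall = ε × PW = 0.44 × 39.7 = 17.5 mm.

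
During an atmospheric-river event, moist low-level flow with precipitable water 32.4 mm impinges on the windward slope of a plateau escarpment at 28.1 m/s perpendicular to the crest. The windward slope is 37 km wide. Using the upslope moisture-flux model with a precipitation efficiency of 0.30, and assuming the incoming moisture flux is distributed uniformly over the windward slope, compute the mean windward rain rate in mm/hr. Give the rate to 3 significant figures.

Incoming column moisture flux per unit ridge length: F = V × PW = 28.1 × 32.4 = 910.44 mm·m/s.
Spread over the 37 km slope with efficiency ε = 0.30: R = ε·F/W = 0.30 × 910.44 / 37000 m = 7.382e-03 mm/s.
R = 7.382e-03 × 3600 = 26.6 mm/hr.

R ≈ 26.6 mm/hr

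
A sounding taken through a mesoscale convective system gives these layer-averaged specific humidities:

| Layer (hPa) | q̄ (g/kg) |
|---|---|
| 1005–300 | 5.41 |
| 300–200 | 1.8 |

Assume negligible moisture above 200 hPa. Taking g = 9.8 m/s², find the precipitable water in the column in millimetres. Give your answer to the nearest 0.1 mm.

Precipitable water is the column-integrated vapour mass per unit area: PW = (1/g) Σ q̄ Δp, with q in kg/kg and Δp in Pa (1 kg/m² of water = 1 mm).
Layer 1005–300 hPa: Δp = 705 hPa = 70500 Pa, q̄ = 0.00541 kg/kg → 0.00541 × 70500 / 9.8 = 38.92 mm
Layer 300–200 hPa: Δp = 100 hPa = 10000 Pa, q̄ = 0.0018 kg/kg → 0.0018 × 10000 / 9.8 = 1.84 mm
PW = 38.92 + 1.84 = 40.76 ≈ 40.8 mm.

PW ≈ 40.8 mm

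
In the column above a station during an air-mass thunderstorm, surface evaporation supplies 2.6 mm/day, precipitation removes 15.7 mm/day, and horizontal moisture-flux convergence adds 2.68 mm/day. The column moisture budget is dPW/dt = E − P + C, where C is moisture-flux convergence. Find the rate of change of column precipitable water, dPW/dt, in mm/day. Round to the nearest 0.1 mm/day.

dPW/dt = E − P + C = 2.6 − 15.7 + (2.68) = -10.4 mm/day.

dPW/dt ≈ -10.4 mm/day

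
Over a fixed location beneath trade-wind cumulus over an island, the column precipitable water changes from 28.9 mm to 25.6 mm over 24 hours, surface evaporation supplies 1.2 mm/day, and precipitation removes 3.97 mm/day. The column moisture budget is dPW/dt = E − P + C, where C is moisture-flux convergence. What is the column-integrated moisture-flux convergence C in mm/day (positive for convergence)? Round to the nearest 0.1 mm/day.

dPW/dt = (25.6 − 28.9) mm / (24/24 day) = -3.300 mm/day.
C = dPW/dt − E + P = (-3.300) − 1.2 + 3.97 = -0.5 mm/day.

C ≈ -0.5 mm/day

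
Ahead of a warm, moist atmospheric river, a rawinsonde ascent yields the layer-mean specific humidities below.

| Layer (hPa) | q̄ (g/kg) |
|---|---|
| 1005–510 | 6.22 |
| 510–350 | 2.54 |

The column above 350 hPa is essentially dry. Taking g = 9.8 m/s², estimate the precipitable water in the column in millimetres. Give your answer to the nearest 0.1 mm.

PW ≈ 35.6 mm

Precipitable water is the column-integrated vapour mass per unit area: PW = (1/g) Σ q̄ Δp, with q in kg/kg and Δp in Pa (1 kg/m² of water = 1 mm).
Layer 1005–510 hPa: Δp = 495 hPa = 49500 Pa, q̄ = 0.00622 kg/kg → 0.00622 × 49500 / 9.8 = 31.42 mm
Layer 510–350 hPa: Δp = 160 hPa = 16000 Pa, q̄ = 0.00254 kg/kg → 0.00254 × 16000 / 9.8 = 4.15 mm
PW = 31.42 + 4.15 = 35.57 ≈ 35.6 mm.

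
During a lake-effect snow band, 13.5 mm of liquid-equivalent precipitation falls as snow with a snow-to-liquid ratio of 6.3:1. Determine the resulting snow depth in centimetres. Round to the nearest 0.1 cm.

Snow depth = liquid × ratio = 13.5 mm × 6.3 = 85.05 mm = 8.5 cm.

snow depth ≈ 8.5 cm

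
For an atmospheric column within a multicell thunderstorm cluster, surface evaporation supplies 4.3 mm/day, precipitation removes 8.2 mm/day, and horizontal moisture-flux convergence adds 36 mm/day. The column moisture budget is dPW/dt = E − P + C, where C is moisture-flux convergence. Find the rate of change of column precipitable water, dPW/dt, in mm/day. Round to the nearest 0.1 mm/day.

dPW/dt ≈ 32.1 mm/day

dPW/dt = E − P + C = 4.3 − 8.2 + (36) = 32.1 mm/day.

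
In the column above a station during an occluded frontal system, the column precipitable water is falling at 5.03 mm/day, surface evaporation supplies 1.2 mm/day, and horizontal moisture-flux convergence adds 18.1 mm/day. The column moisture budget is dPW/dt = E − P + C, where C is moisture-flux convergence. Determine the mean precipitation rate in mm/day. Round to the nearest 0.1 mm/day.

P ≈ 24.3 mm/day

dPW/dt = -5.03 mm/day.
P = E + C − dPW/dt = 1.2 + (18.1) − (-5.03) = 24.3 mm/day.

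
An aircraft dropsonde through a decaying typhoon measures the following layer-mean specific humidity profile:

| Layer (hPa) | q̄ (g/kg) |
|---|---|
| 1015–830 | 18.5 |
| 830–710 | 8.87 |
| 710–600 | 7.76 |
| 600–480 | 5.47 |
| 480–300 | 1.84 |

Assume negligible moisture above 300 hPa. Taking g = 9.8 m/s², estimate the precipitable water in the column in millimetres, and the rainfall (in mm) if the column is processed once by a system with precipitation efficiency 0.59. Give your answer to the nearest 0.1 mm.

PW ≈ 64.6 mm; rainfall ≈ 38.1 mm

Precipitable water is the column-integrated vapour mass per unit area: PW = (1/g) Σ q̄ Δp, with q in kg/kg and Δp in Pa (1 kg/m² of water = 1 mm).
Layer 1015–830 hPa: Δp = 185 hPa = 18500 Pa, q̄ = 0.0185 kg/kg → 0.0185 × 18500 / 9.8 = 34.92 mm
Layer 830–710 hPa: Δp = 120 hPa = 12000 Pa, q̄ = 0.00887 kg/kg → 0.00887 × 12000 / 9.8 = 10.86 mm
Layer 710–600 hPa: Δp = 110 hPa = 11000 Pa, q̄ = 0.00776 kg/kg → 0.00776 × 11000 / 9.8 = 8.71 mm
Layer 600–480 hPa: Δp = 120 hPa = 12000 Pa, q̄ = 0.00547 kg/kg → 0.00547 × 12000 / 9.8 = 6.70 mm
Layer 480–300 hPa: Δp = 180 hPa = 18000 Pa, q̄ = 0.00184 kg/kg → 0.00184 × 18000 / 9.8 = 3.38 mm
PW = 34.92 + 10.86 + 8.71 + 6.70 + 3.38 = 64.57 ≈ 64.6 mm.
Rainfall = ε × PW = 0.59 × 64.6 = 38.1 mm.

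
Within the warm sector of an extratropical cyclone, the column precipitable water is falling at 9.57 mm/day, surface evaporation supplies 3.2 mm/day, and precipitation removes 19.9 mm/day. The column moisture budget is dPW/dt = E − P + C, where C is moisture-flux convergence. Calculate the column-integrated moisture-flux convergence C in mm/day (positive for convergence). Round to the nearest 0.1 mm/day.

C ≈ 7.1 mm/day

dPW/dt = -9.57 mm/day.
C = dPW/dt − E + P = (-9.57) − 3.2 + 19.9 = 7.1 mm/day.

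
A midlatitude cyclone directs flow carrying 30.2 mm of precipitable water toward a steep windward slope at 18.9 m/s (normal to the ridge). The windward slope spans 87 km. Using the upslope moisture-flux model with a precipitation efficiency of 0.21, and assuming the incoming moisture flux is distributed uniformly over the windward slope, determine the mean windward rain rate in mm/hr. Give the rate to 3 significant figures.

R ≈ 4.96 mm/hr

Incoming column moisture flux per unit ridge length: F = V × PW = 18.9 × 30.2 = 570.78 mm·m/s.
Spread over the 87 km slope with efficiency ε = 0.21: R = ε·F/W = 0.21 × 570.78 / 87000 m = 1.378e-03 mm/s.
R = 1.378e-03 × 3600 = 4.96 mm/hr.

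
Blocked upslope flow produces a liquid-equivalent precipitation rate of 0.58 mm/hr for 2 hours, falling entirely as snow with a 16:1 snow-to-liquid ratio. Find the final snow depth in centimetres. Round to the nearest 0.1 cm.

Liquid-equivalent depth = 0.58 × 2 = 1.16 mm.
Snow depth = 1.16 mm × 16 = 18.56 mm = 1.9 cm.

snow depth ≈ 1.9 cm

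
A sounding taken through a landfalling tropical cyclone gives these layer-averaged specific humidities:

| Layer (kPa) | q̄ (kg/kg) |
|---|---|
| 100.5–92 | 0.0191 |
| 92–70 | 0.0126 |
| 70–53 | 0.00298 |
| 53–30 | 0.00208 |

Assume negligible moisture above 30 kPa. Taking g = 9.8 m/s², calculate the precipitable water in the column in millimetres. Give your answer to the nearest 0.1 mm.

PW ≈ 54.9 mm

Precipitable water is the column-integrated vapour mass per unit area: PW = (1/g) Σ q̄ Δp, with q in kg/kg and Δp in Pa (1 kg/m² of water = 1 mm).
Layer 100.5–92 kPa: Δp = 85 hPa = 8500 Pa, q̄ = 0.0191 kg/kg → 0.0191 × 8500 / 9.8 = 16.57 mm
Layer 92–70 kPa: Δp = 220 hPa = 22000 Pa, q̄ = 0.0126 kg/kg → 0.0126 × 22000 / 9.8 = 28.29 mm
Layer 70–53 kPa: Δp = 170 hPa = 17000 Pa, q̄ = 0.00298 kg/kg → 0.00298 × 17000 / 9.8 = 5.17 mm
Layer 53–30 kPa: Δp = 230 hPa = 23000 Pa, q̄ = 0.00208 kg/kg → 0.00208 × 23000 / 9.8 = 4.88 mm
PW = 16.57 + 28.29 + 5.17 + 4.88 = 54.91 ≈ 54.9 mm.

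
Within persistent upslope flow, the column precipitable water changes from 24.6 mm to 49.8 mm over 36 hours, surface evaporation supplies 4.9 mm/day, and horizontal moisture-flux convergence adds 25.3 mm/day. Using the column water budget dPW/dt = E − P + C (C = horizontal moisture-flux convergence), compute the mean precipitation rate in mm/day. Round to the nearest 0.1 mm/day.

dPW/dt = (49.8 − 24.6) mm / (36/24 day) = +16.800 mm/day.
P = E + C − dPW/dt = 4.9 + (25.3) − (+16.800) = 13.4 mm/day.

P ≈ 13.4 mm/day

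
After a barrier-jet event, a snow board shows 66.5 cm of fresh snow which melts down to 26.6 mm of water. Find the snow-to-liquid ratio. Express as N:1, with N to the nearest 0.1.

ratio ≈ 25.0

Ratio = snow depth / SWE = 665 mm / 26.6 mm = 25.0, i.e. 25.0:1.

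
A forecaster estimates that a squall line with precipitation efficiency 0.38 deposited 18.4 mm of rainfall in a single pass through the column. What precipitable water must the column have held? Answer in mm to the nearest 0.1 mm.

PW ≈ 48.4 mm

PW = rainfall / ε = 18.4 / 0.38 = 48.4 mm.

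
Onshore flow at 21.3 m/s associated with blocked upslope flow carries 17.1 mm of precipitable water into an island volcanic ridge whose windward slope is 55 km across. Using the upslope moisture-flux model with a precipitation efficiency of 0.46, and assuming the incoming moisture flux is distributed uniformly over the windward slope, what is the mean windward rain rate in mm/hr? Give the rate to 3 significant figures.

Incoming column moisture flux per unit ridge length: F = V × PW = 21.3 × 17.1 = 364.23 mm·m/s.
Spread over the 55 km slope with efficiency ε = 0.46: R = ε·F/W = 0.46 × 364.23 / 55000 m = 3.046e-03 mm/s.
R = 3.046e-03 × 3600 = 11.0 mm/hr.

R ≈ 11.0 mm/hr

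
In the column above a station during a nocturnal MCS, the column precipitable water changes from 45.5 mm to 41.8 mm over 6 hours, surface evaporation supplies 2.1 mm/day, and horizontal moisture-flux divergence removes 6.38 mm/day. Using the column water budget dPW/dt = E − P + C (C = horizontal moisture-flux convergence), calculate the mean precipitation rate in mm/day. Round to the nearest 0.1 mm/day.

P ≈ 10.5 mm/day

dPW/dt = (41.8 − 45.5) mm / (6/24 day) = -14.800 mm/day.
P = E + C − dPW/dt = 2.1 + (-6.38) − (-14.800) = 10.5 mm/day.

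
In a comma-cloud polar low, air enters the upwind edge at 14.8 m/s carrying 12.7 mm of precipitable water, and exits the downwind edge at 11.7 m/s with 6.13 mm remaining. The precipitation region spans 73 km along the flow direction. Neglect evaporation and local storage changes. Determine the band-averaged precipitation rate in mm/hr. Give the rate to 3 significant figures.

R ≈ 5.73 mm/hr

Column moisture flux per unit crosswind length is F = V × PW.
Inflow: F_in = 14.8 × 12.7 = 187.96 mm·m/s
Outflow: F_out = 11.7 × 6.13 = 71.721 mm·m/s
Steady-state rate R = (F_in − F_out)/L = (187.96 − 71.721) / 73000 m = 1.592e-03 mm/s.
R = 1.592e-03 × 3600 = 5.73 mm/hr.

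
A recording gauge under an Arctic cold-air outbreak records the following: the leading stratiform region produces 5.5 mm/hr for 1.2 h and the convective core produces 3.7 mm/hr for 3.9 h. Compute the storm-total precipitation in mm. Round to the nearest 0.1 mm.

total ≈ 21.0 mm

Total = Σ Rᵢ Δtᵢ = 5.5 × 1.2 + 3.7 × 3.9
      = 6.6 + 14.43 = 21.0 mm.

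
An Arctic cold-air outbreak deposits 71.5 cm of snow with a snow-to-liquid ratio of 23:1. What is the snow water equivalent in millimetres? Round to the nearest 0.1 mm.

SWE ≈ 31.1 mm

SWE = snow depth / ratio = 71.5 cm / 23 = 3.109 cm = 31.1 mm.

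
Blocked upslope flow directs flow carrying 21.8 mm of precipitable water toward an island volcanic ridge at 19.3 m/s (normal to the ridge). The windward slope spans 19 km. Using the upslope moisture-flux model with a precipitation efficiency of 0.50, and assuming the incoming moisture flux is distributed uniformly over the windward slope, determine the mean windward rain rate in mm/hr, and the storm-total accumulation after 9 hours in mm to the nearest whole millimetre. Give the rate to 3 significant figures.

R ≈ 39.9 mm/hr; total ≈ 359 mm

Incoming column moisture flux per unit ridge length: F = V × PW = 19.3 × 21.8 = 420.74 mm·m/s.
Spread over the 19 km slope with efficiency ε = 0.50: R = ε·F/W = 0.50 × 420.74 / 19000 m = 1.107e-02 mm/s.
R = 1.107e-02 × 3600 = 39.9 mm/hr.
Over 9 h: total = 39.9 × 9 = 359.1 ≈ 359 mm.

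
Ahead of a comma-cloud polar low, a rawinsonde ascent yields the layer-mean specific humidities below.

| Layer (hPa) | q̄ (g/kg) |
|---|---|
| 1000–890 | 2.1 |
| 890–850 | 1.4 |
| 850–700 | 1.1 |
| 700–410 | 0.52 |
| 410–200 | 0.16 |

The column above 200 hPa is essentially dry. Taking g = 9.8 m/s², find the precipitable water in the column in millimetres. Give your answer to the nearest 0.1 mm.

Precipitable water is the column-integrated vapour mass per unit area: PW = (1/g) Σ q̄ Δp, with q in kg/kg and Δp in Pa (1 kg/m² of water = 1 mm).
Layer 1000–890 hPa: Δp = 110 hPa = 11000 Pa, q̄ = 0.0021 kg/kg → 0.0021 × 11000 / 9.8 = 2.36 mm
Layer 890–850 hPa: Δp = 40 hPa = 4000 Pa, q̄ = 0.0014 kg/kg → 0.0014 × 4000 / 9.8 = 0.57 mm
Layer 850–700 hPa: Δp = 150 hPa = 15000 Pa, q̄ = 0.0011 kg/kg → 0.0011 × 15000 / 9.8 = 1.68 mm
Layer 700–410 hPa: Δp = 290 hPa = 29000 Pa, q̄ = 0.00052 kg/kg → 0.00052 × 29000 / 9.8 = 1.54 mm
Layer 410–200 hPa: Δp = 210 hPa = 21000 Pa, q̄ = 0.00016 kg/kg → 0.00016 × 21000 / 9.8 = 0.34 mm
PW = 2.36 + 0.57 + 1.68 + 1.54 + 0.34 = 6.49 ≈ 6.5 mm.

PW ≈ 6.5 mm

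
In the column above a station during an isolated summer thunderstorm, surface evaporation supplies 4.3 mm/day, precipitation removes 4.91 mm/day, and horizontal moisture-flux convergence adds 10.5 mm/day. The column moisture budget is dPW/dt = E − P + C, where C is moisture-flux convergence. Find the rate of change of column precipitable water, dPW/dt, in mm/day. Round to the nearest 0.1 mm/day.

dPW/dt = E − P + C = 4.3 − 4.91 + (10.5) = 9.9 mm/day.

dPW/dt ≈ 9.9 mm/day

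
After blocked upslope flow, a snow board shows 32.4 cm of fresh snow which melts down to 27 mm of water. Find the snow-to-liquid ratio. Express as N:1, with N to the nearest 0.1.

Ratio = snow depth / SWE = 324 mm / 27 mm = 12.0, i.e. 12.0:1.

ratio ≈ 12.0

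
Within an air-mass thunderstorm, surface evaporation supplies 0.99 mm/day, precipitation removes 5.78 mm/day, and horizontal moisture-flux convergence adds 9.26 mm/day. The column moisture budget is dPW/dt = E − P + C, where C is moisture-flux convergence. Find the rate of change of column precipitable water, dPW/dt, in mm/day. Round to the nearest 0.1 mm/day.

dPW/dt ≈ 4.5 mm/day

dPW/dt = E − P + C = 0.99 − 5.78 + (9.26) = 4.5 mm/day.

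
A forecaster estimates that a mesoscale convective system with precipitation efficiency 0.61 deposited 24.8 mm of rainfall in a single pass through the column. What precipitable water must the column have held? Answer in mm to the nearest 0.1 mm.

PW ≈ 40.7 mm

PW = rainfall / ε = 24.8 / 0.61 = 40.7 mm.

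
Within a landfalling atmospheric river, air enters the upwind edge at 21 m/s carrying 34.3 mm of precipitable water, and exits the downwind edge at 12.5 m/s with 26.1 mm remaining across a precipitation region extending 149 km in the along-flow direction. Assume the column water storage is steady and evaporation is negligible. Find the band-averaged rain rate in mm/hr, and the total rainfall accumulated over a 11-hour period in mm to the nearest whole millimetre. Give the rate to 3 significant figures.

Column moisture flux per unit crosswind length is F = V × PW.
Inflow: F_in = 21 × 34.3 = 720.3 mm·m/s
Outflow: F_out = 12.5 × 26.1 = 326.25 mm·m/s
Steady-state rate R = (F_in − F_out)/L = (720.3 − 326.25) / 149000 m = 2.645e-03 mm/s.
R = 2.645e-03 × 3600 = 9.52 mm/hr.
Over 11 h: total = 9.52 × 11 = 104.72 ≈ 105 mm.

R ≈ 9.52 mm/hr; total ≈ 105 mm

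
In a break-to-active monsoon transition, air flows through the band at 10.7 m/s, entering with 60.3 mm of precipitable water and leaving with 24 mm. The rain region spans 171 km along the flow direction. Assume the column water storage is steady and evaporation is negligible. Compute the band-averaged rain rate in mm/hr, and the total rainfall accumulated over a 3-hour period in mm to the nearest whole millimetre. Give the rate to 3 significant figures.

Column moisture flux per unit crosswind length is F = V × PW.
Inflow: F_in = 10.7 × 60.3 = 645.21 mm·m/s
Outflow: F_out = 10.7 × 24 = 256.8 mm·m/s
Steady-state rate R = (F_in − F_out)/L = (645.21 − 256.8) / 171000 m = 2.271e-03 mm/s.
R = 2.271e-03 × 3600 = 8.18 mm/hr.
Over 3 h: total = 8.18 × 3 = 24.54 ≈ 25 mm.

R ≈ 8.18 mm/hr; total ≈ 25 mm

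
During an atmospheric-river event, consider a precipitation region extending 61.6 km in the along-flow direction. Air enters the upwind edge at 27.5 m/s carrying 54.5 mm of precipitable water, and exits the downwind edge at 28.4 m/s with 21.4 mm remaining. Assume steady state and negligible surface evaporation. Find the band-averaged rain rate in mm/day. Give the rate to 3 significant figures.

Column moisture flux per unit crosswind length is F = V × PW.
Inflow: F_in = 27.5 × 54.5 = 1498.75 mm·m/s
Outflow: F_out = 28.4 × 21.4 = 607.76 mm·m/s
Steady-state rate R = (F_in − F_out)/L = (1498.75 − 607.76) / 61600 m = 1.446e-02 mm/s.
R = 1.446e-02 × 3600 × 24 = 1250 mm/day.

R ≈ 1250 mm/day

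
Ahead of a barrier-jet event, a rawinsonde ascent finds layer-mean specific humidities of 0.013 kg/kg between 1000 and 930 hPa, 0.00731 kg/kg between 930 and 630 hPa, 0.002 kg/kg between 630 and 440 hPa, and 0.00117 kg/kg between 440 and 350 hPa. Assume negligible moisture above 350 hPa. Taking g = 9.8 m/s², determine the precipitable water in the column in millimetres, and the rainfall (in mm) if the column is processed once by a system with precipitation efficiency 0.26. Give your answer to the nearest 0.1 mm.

Precipitable water is the column-integrated vapour mass per unit area: PW = (1/g) Σ q̄ Δp, with q in kg/kg and Δp in Pa (1 kg/m² of water = 1 mm).
Layer 1000–930 hPa: Δp = 70 hPa = 7000 Pa, q̄ = 0.013 kg/kg → 0.013 × 7000 / 9.8 = 9.29 mm
Layer 930–630 hPa: Δp = 300 hPa = 30000 Pa, q̄ = 0.00731 kg/kg → 0.00731 × 30000 / 9.8 = 22.38 mm
Layer 630–440 hPa: Δp = 190 hPa = 19000 Pa, q̄ = 0.002 kg/kg → 0.002 × 19000 / 9.8 = 3.88 mm
Layer 440–350 hPa: Δp = 90 hPa = 9000 Pa, q̄ = 0.00117 kg/kg → 0.00117 × 9000 / 9.8 = 1.07 mm
PW = 9.29 + 22.38 + 3.88 + 1.07 = 36.62 ≈ 36.6 mm.
Rainfall = ε × PW = 0.26 × 36.6 = 9.5 mm.

PW ≈ 36.6 mm; rainfall ≈ 9.5 mm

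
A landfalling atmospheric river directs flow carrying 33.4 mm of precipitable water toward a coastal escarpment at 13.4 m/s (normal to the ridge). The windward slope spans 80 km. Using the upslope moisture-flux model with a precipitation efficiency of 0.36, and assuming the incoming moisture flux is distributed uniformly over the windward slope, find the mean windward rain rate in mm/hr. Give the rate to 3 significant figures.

Incoming column moisture flux per unit ridge length: F = V × PW = 13.4 × 33.4 = 447.56 mm·m/s.
Spread over the 80 km slope with efficiency ε = 0.36: R = ε·F/W = 0.36 × 447.56 / 80000 m = 2.014e-03 mm/s.
R = 2.014e-03 × 3600 = 7.25 mm/hr.

R ≈ 7.25 mm/hr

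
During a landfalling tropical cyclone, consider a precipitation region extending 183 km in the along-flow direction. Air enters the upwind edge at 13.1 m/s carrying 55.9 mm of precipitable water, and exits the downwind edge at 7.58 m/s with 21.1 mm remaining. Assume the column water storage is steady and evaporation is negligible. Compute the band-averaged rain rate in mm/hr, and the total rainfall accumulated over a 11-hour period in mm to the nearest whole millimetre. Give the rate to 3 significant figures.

Column moisture flux per unit crosswind length is F = V × PW.
Inflow: F_in = 13.1 × 55.9 = 732.29 mm·m/s
Outflow: F_out = 7.58 × 21.1 = 159.938 mm·m/s
Steady-state rate R = (F_in − F_out)/L = (732.29 − 159.938) / 183000 m = 3.128e-03 mm/s.
R = 3.128e-03 × 3600 = 11.3 mm/hr.
Over 11 h: total = 11.3 × 11 = 124.3 ≈ 124 mm.

R ≈ 11.3 mm/hr; total ≈ 124 mm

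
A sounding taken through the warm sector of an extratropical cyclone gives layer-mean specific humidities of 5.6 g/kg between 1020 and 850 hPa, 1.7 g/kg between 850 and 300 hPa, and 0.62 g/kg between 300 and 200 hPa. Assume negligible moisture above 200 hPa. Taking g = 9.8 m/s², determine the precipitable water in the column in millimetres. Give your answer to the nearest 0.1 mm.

Precipitable water is the column-integrated vapour mass per unit area: PW = (1/g) Σ q̄ Δp, with q in kg/kg and Δp in Pa (1 kg/m² of water = 1 mm).
Layer 1020–850 hPa: Δp = 170 hPa = 17000 Pa, q̄ = 0.0056 kg/kg → 0.0056 × 17000 / 9.8 = 9.71 mm
Layer 850–300 hPa: Δp = 550 hPa = 55000 Pa, q̄ = 0.0017 kg/kg → 0.0017 × 55000 / 9.8 = 9.54 mm
Layer 300–200 hPa: Δp = 100 hPa = 10000 Pa, q̄ = 0.00062 kg/kg → 0.00062 × 10000 / 9.8 = 0.63 mm
PW = 9.71 + 9.54 + 0.63 = 19.88 ≈ 19.9 mm.

PW ≈ 19.9 mm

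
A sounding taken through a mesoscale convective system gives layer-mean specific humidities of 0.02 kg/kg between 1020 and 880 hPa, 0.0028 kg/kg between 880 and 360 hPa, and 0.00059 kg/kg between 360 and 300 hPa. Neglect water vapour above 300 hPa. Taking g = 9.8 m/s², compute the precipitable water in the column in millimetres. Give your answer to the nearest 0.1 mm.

PW ≈ 43.8 mm

Precipitable water is the column-integrated vapour mass per unit area: PW = (1/g) Σ q̄ Δp, with q in kg/kg and Δp in Pa (1 kg/m² of water = 1 mm).
Layer 1020–880 hPa: Δp = 140 hPa = 14000 Pa, q̄ = 0.02 kg/kg → 0.02 × 14000 / 9.8 = 28.57 mm
Layer 880–360 hPa: Δp = 520 hPa = 52000 Pa, q̄ = 0.0028 kg/kg → 0.0028 × 52000 / 9.8 = 14.86 mm
Layer 360–300 hPa: Δp = 60 hPa = 6000 Pa, q̄ = 0.00059 kg/kg → 0.00059 × 6000 / 9.8 = 0.36 mm
PW = 28.57 + 14.86 + 0.36 = 43.79 ≈ 43.8 mm.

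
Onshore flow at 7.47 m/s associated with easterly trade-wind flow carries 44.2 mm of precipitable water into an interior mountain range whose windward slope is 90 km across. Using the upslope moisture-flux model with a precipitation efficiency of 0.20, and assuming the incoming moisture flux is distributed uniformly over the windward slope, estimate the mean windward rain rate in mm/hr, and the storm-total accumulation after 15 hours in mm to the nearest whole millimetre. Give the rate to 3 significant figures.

R ≈ 2.64 mm/hr; total ≈ 40 mm

Incoming column moisture flux per unit ridge length: F = V × PW = 7.47 × 44.2 = 330.174 mm·m/s.
Spread over the 90 km slope with efficiency ε = 0.20: R = ε·F/W = 0.20 × 330.174 / 90000 m = 7.337e-04 mm/s.
R = 7.337e-04 × 3600 = 2.64 mm/hr.
Over 15 h: total = 2.64 × 15 = 39.6 ≈ 40 mm.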